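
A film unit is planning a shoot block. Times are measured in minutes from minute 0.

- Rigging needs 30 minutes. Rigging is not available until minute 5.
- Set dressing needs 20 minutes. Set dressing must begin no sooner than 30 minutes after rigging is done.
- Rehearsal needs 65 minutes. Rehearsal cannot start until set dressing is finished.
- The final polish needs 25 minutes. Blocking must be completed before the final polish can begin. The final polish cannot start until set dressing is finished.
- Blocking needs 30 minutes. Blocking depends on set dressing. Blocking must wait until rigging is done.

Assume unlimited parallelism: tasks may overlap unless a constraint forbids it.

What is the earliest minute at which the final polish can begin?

115

Rigging waits on its own release at minute 5, so it starts at minute 5 and finishes at 5 + 30 = minute 35.
After rigging (finishes minute 35, plus 30-minute gap → minute 65), set dressing can start at minute 65 and finishes at minute 85.
Blocking needs all of set dressing (finishes minute 85); rigging (finishes minute 35). That puts its earliest start at minute 85; it finishes at 85 + 30 = minute 115.
The final polish waits on blocking (finishes minute 115); set dressing (finishes minute 85). The latest of these is minute 115, which is the earliest the final polish can start.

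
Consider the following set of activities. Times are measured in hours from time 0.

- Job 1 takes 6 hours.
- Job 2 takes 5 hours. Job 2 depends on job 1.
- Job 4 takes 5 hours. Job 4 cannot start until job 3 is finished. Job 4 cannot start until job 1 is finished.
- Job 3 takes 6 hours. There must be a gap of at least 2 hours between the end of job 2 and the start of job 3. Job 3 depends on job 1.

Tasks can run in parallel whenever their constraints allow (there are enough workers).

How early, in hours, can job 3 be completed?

19

Nothing blocks job 1, so it runs from hour 0 to hour 6.
After job 1 (finishes hour 6), job 2 can start at hour 6 and finishes at hour 11.
Job 3 needs all of job 2 (finishes hour 11, plus 2-hour gap → hour 13); job 1 (finishes hour 6). That puts its earliest start at hour 13; it finishes at 13 + 6 = hour 19.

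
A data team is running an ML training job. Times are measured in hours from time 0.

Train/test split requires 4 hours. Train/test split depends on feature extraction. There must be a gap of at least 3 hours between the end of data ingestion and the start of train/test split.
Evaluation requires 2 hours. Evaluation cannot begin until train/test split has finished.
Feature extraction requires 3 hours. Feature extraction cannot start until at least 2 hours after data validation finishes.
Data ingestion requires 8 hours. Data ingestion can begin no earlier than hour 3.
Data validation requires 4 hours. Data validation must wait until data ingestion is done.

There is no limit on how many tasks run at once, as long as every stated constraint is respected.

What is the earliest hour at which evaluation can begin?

After its own release at hour 3, data ingestion can start at hour 3 and finishes at hour 11.
Data validation cannot begin until data ingestion (finishes hour 11). It runs from hour 11 to 11 + 4 = hour 15.
Feature extraction cannot begin until data validation (finishes hour 15, plus 2-hour gap → hour 17). It runs from hour 17 to 17 + 3 = hour 20.
For train/test split: feature extraction (finishes hour 20); data ingestion (finishes hour 11, plus 3-hour gap → hour 14). Taking the maximum gives a start of hour 20, and it finishes at 20 + 4 = hour 24.
Evaluation waits on train/test split (finishes hour 24), so the earliest it can start is hour 24.

24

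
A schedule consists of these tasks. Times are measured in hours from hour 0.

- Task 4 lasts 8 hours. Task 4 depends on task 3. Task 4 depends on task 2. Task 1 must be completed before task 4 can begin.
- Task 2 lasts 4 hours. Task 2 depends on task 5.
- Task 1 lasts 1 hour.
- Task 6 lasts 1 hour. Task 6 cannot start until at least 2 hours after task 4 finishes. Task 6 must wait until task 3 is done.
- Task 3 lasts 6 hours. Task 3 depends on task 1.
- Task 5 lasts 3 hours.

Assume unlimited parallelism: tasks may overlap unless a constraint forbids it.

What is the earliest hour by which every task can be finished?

Task 5 can start immediately at hour 0; it finishes at hour 3.
After task 5 (finishes hour 3), task 2 can start at hour 3 and finishes at hour 7.
Task 1 has no prerequisites, so it starts at hour 0 and finishes at hour 1.
Task 3 waits on task 1 (finishes hour 1), so it starts at hour 1 and finishes at 1 + 6 = hour 7.
Task 4 has to wait for task 3 (finishes hour 7); task 2 (finishes hour 7); task 1 (finishes hour 1). The latest of these is hour 7, so task 4 runs hour 7 to 7 + 8 = hour 15.
For task 6: task 4 (finishes hour 15, plus 2-hour gap → hour 17); task 3 (finishes hour 7). Taking the maximum gives a start of hour 17, and it finishes at 17 + 1 = hour 18.
All tasks are finished once the last one completes. Finish times: Task 1 at 1, Task 2 at 7, Task 3 at 7, Task 4 at 15, Task 5 at 3, Task 6 at 18. The latest is hour 18.

18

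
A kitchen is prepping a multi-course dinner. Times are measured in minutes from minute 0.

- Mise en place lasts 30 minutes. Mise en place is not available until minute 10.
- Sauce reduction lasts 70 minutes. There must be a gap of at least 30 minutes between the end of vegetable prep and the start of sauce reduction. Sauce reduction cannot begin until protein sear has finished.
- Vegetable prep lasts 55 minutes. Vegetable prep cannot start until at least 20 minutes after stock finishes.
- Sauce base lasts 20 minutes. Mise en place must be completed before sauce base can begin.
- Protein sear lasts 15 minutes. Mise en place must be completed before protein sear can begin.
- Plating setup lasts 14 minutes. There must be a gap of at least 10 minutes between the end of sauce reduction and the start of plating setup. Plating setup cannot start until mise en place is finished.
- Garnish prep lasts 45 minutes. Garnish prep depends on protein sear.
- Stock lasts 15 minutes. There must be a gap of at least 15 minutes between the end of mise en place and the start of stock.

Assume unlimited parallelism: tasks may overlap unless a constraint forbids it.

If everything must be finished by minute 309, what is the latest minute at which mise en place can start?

50

To finish by minute 309, plating setup (duration 14) must start no later than minute 295.
Sauce reduction feeds into plating setup (must start by minute 295, minus 10-minute gap → minute 285); so sauce reduction must finish by minute 285 and therefore start by minute 215.
Vegetable prep must finish before sauce reduction (must start by minute 215, minus 30-minute gap → minute 185). With a 55-minute duration, vegetable prep must start by 185 − 55 = minute 130.
Stock has to be done before vegetable prep (must start by minute 130, minus 20-minute gap → minute 110). That means finishing by minute 110, i.e. starting by 110 − 15 = minute 95.
Sauce base must finish by minute 309; it takes 20 minutes, so it must start by 309 − 20 = minute 289.
Garnish prep must finish by minute 309; it takes 45 minutes, so it must start by 309 − 45 = minute 264.
Protein sear must finish in time for sauce reduction (must start by minute 215); garnish prep (must start by minute 264). The tightest is minute 215, so protein sear must start by 215 − 15 = minute 200.
Mise en place has several dependents: stock (must start by minute 95, minus 15-minute gap → minute 80); sauce base (must start by minute 289); protein sear (must start by minute 200); plating setup (must start by minute 295). The earliest of those limits is minute 80, so mise en place must start by 80 − 30 = minute 50.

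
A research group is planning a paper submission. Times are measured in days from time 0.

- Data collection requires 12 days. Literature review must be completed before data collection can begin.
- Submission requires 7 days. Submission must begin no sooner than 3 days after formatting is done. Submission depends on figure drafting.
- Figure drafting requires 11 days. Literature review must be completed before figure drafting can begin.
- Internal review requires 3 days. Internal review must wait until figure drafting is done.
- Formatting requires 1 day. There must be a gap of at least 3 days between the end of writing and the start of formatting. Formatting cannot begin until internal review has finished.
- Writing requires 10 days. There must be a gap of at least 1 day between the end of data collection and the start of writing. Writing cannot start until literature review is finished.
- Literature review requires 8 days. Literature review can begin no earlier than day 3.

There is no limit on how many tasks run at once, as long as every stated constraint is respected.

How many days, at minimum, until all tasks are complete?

Literature review cannot begin until its own release at day 3. It runs from day 3 to 3 + 8 = day 11.
Figure drafting cannot begin until literature review (finishes day 11). It runs from day 11 to 11 + 11 = day 22.
Internal review cannot begin until figure drafting (finishes day 22). It runs from day 22 to 22 + 3 = day 25.
Data collection cannot begin until literature review (finishes day 11). It runs from day 11 to 11 + 12 = day 23.
Writing cannot start until data collection (finishes day 23, plus 1-day gap → day 24); literature review (finishes day 11). The controlling bound is day 24, so writing finishes at 24 + 10 = day 34.
Formatting cannot start until writing (finishes day 34, plus 3-day gap → day 37); internal review (finishes day 25). The controlling bound is day 37, so formatting finishes at 37 + 1 = day 38.
Submission needs all of formatting (finishes day 38, plus 3-day gap → day 41); figure drafting (finishes day 22). That puts its earliest start at day 41; it finishes at 41 + 7 = day 48.
All tasks are finished once the last one completes. Finish times: Literature review at 11, Data collection at 23, Figure drafting at 22, Writing at 34, Internal review at 25, Formatting at 38, Submission at 48. The latest is day 48.

48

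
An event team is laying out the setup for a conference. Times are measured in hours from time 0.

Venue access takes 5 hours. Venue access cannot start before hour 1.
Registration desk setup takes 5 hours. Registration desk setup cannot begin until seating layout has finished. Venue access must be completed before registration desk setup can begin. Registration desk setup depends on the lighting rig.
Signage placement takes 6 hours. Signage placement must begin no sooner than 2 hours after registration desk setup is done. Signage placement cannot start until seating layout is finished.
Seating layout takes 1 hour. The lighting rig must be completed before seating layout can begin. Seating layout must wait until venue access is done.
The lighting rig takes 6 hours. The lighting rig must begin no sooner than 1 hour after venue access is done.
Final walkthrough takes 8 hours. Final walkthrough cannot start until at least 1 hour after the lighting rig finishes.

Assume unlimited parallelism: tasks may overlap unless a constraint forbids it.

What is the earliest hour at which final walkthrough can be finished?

22

Venue access cannot begin until its own release at hour 1. It runs from hour 1 to 1 + 5 = hour 6.
The lighting rig waits on venue access (finishes hour 6, plus 1-hour gap → hour 7), so it starts at hour 7 and finishes at 7 + 6 = hour 13.
Final walkthrough waits on the lighting rig (finishes hour 13, plus 1-hour gap → hour 14), so it starts at hour 14 and finishes at 14 + 8 = hour 22.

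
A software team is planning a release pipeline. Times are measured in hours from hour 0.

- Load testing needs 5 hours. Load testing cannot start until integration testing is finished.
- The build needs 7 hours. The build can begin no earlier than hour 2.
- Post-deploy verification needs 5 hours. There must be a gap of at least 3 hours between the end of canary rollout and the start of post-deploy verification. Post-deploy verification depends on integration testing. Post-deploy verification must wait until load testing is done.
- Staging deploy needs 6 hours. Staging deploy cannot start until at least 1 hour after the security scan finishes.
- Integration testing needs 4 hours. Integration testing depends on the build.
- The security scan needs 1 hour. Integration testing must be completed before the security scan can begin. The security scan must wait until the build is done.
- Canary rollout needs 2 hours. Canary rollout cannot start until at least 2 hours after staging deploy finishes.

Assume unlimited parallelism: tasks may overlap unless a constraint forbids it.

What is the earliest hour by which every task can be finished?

33

The build waits on its own release at hour 2, so it starts at hour 2 and finishes at 2 + 7 = hour 9.
After the build (finishes hour 9), integration testing can start at hour 9 and finishes at hour 13.
Load testing cannot begin until integration testing (finishes hour 13). It runs from hour 13 to 13 + 5 = hour 18.
For the security scan: integration testing (finishes hour 13); the build (finishes hour 9). Taking the maximum gives a start of hour 13, and it finishes at 13 + 1 = hour 14.
After the security scan (finishes hour 14, plus 1-hour gap → hour 15), staging deploy can start at hour 15 and finishes at hour 21.
After staging deploy (finishes hour 21, plus 2-hour gap → hour 23), canary rollout can start at hour 23 and finishes at hour 25.
Post-deploy verification needs all of canary rollout (finishes hour 25, plus 3-hour gap → hour 28); integration testing (finishes hour 13); load testing (finishes hour 18). That puts its earliest start at hour 28; it finishes at 28 + 5 = hour 33.
All tasks are finished once the last one completes. Finish times: The build at 9, Integration testing at 13, The security scan at 14, Staging deploy at 21, Canary rollout at 25, Load testing at 18, Post-deploy verification at 33. The latest is hour 33.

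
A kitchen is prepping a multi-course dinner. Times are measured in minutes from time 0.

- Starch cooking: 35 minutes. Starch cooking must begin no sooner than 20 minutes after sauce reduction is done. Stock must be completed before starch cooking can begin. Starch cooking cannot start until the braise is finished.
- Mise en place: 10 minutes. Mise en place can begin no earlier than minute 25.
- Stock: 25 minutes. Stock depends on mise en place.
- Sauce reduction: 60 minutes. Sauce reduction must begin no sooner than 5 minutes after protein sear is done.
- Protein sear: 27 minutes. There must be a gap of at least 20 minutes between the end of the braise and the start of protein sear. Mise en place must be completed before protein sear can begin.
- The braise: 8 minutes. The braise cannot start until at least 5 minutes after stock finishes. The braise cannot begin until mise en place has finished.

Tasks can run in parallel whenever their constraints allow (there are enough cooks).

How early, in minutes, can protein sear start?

93

Mise en place cannot begin until its own release at minute 25. It runs from minute 25 to 25 + 10 = minute 35.
After mise en place (finishes minute 35), stock can start at minute 35 and finishes at minute 60.
The braise cannot start until stock (finishes minute 60, plus 5-minute gap → minute 65); mise en place (finishes minute 35). The controlling bound is minute 65, so the braise finishes at 65 + 8 = minute 73.
Protein sear waits on the braise (finishes minute 73, plus 20-minute gap → minute 93); mise en place (finishes minute 35). The latest of these is minute 93, which is the earliest protein sear can start.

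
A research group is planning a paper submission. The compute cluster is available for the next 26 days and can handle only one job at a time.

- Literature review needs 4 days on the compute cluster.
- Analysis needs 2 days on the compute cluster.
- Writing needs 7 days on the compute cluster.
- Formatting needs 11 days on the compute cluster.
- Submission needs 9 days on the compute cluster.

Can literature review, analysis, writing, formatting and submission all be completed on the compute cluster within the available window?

Running back to back, the jobs need 4 + 2 + 7 + 11 + 9 = 33 days on the compute cluster.
Since 33 > 26, they cannot all fit.

No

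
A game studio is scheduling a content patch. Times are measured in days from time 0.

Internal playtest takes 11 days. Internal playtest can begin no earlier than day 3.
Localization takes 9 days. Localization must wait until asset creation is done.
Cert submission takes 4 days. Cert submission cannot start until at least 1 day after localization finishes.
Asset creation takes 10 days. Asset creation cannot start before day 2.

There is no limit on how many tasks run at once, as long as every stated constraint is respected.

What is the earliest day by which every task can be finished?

Internal playtest cannot begin until its own release at day 3. It runs from day 3 to 3 + 11 = day 14.
Asset creation waits on its own release at day 2, so it starts at day 2 and finishes at 2 + 10 = day 12.
Localization cannot begin until asset creation (finishes day 12). It runs from day 12 to 12 + 9 = day 21.
Cert submission cannot begin until localization (finishes day 21, plus 1-day gap → day 22). It runs from day 22 to 22 + 4 = day 26.
All tasks are finished once the last one completes. Finish times: Asset creation at 12, Internal playtest at 14, Localization at 21, Cert submission at 26. The latest is day 26.

26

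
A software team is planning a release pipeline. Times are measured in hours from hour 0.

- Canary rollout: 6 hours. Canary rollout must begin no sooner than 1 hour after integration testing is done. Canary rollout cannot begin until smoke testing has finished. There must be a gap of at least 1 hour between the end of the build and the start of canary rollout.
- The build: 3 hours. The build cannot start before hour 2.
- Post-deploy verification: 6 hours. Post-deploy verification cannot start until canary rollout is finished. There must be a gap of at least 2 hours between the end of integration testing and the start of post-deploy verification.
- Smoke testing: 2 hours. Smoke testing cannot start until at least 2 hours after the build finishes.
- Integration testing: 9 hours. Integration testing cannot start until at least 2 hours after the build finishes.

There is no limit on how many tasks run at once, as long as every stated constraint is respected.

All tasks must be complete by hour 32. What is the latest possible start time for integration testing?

Post-deploy verification has no dependents, so it just needs to finish by hour 32. Starting by 32 − 6 = hour 26 achieves that.
Canary rollout feeds into post-deploy verification (must start by hour 26); so canary rollout must finish by hour 26 and therefore start by hour 20.
For integration testing: canary rollout (must start by hour 20, minus 1-hour gap → hour 19); post-deploy verification (must start by hour 26, minus 2-hour gap → hour 24). The most restrictive is hour 19; with a 9-hour duration, integration testing must start by hour 10.

10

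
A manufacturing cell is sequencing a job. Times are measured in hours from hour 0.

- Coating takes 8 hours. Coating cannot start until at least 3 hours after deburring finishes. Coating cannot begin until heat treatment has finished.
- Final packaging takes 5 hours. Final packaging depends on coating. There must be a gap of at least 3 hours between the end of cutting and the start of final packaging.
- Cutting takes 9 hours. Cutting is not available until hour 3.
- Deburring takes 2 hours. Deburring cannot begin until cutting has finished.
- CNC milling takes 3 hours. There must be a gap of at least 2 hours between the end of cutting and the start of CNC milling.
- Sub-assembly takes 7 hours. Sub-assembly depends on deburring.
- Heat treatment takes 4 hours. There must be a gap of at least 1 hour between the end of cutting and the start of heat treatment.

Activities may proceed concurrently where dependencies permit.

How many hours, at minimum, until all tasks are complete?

Cutting waits on its own release at hour 3, so it starts at hour 3 and finishes at 3 + 9 = hour 12.
Heat treatment cannot begin until cutting (finishes hour 12, plus 1-hour gap → hour 13). It runs from hour 13 to 13 + 4 = hour 17.
CNC milling cannot begin until cutting (finishes hour 12, plus 2-hour gap → hour 14). It runs from hour 14 to 14 + 3 = hour 17.
After cutting (finishes hour 12), deburring can start at hour 12 and finishes at hour 14.
Sub-assembly waits on deburring (finishes hour 14), so it starts at hour 14 and finishes at 14 + 7 = hour 21.
Coating has to wait for deburring (finishes hour 14, plus 3-hour gap → hour 17); heat treatment (finishes hour 17). The latest of these is hour 17, so coating runs hour 17 to 17 + 8 = hour 25.
For final packaging: coating (finishes hour 25); cutting (finishes hour 12, plus 3-hour gap → hour 15). Taking the maximum gives a start of hour 25, and it finishes at 25 + 5 = hour 30.
All tasks are finished once the last one completes. Finish times: Cutting at 12, Deburring at 14, CNC milling at 17, Heat treatment at 17, Coating at 25, Sub-assembly at 21, Final packaging at 30. The latest is hour 30.

30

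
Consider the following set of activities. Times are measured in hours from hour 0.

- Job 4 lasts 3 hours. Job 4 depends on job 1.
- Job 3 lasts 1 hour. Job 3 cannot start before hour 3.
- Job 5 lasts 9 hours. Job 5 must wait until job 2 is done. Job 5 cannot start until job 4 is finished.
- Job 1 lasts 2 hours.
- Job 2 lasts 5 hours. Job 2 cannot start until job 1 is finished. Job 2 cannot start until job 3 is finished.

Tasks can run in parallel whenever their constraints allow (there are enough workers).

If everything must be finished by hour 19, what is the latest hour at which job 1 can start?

To finish by hour 19, job 5 (duration 9) must start no later than hour 10.
Job 2 must finish before job 5 (must start by hour 10). With a 5-hour duration, job 2 must start by 10 − 5 = hour 5.
Since job 5 (must start by hour 10) depends on it, job 4 must finish by hour 10. Backing off its 3-hour duration gives a latest start of hour 7.
Job 1 has several dependents: job 2 (must start by hour 5); job 4 (must start by hour 7). The earliest of those limits is hour 5, so job 1 must start by 5 − 2 = hour 3.

3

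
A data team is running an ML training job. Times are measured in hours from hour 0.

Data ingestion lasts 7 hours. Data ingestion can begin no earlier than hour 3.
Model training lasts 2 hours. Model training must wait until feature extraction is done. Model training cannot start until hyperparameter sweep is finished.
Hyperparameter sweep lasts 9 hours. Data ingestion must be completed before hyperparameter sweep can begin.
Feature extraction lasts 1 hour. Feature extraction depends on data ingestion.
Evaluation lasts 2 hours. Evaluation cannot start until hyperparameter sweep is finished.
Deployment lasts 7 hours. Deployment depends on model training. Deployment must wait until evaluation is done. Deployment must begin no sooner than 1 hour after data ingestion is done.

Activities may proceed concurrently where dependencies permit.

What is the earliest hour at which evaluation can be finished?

21

Data ingestion waits on its own release at hour 3, so it starts at hour 3 and finishes at 3 + 7 = hour 10.
After data ingestion (finishes hour 10), hyperparameter sweep can start at hour 10 and finishes at hour 19.
Evaluation waits on hyperparameter sweep (finishes hour 19), so it starts at hour 19 and finishes at 19 + 2 = hour 21.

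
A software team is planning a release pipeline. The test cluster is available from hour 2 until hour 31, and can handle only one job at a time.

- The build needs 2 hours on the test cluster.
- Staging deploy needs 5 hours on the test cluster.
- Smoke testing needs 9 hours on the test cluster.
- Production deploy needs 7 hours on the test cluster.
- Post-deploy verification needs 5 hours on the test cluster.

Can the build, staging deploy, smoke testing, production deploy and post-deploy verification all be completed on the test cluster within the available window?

The test cluster window is 31 − 2 = 29 hours.
Running back to back, the jobs need 2 + 5 + 9 + 7 + 5 = 28 hours on the test cluster.
Since 28 ≤ 29, they fit within the window.

Yes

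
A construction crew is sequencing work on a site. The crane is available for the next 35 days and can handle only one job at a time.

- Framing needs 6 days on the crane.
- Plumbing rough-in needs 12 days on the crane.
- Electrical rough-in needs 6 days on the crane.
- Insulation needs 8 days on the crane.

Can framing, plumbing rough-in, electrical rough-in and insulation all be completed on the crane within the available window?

Yes

Running back to back, the jobs need 6 + 12 + 6 + 8 = 32 days on the crane.
Since 32 ≤ 35, they fit within the window.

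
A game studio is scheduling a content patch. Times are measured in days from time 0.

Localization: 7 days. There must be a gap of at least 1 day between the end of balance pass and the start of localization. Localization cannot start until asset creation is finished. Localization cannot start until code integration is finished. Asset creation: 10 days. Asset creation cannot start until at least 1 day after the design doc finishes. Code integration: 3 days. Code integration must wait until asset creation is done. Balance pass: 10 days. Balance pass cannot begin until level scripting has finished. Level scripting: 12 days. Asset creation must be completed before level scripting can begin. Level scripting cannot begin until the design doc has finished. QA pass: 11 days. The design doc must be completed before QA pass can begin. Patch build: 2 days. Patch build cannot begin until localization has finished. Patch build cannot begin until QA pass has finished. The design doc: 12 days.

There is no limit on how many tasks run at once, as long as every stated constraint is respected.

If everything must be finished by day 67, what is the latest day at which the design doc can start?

Patch build must finish by day 67; it takes 2 days, so it must start by 67 − 2 = day 65.
Localization feeds into patch build (must start by day 65); so localization must finish by day 65 and therefore start by day 58.
Balance pass feeds into localization (must start by day 58, minus 1-day gap → day 57); so balance pass must finish by day 57 and therefore start by day 47.
Level scripting must finish before balance pass (must start by day 47). With a 12-day duration, level scripting must start by 47 − 12 = day 35.
Since localization (must start by day 58) depends on it, code integration must finish by day 58. Backing off its 3-day duration gives a latest start of day 55.
For asset creation: level scripting (must start by day 35); code integration (must start by day 55); localization (must start by day 58). The most restrictive is day 35; with a 10-day duration, asset creation must start by day 25.
QA pass must finish before patch build (must start by day 65). With an 11-day duration, QA pass must start by 65 − 11 = day 54.
The design doc has several dependents: asset creation (must start by day 25, minus 1-day gap → day 24); level scripting (must start by day 35); QA pass (must start by day 54). The earliest of those limits is day 24, so the design doc must start by 24 − 12 = day 12.

12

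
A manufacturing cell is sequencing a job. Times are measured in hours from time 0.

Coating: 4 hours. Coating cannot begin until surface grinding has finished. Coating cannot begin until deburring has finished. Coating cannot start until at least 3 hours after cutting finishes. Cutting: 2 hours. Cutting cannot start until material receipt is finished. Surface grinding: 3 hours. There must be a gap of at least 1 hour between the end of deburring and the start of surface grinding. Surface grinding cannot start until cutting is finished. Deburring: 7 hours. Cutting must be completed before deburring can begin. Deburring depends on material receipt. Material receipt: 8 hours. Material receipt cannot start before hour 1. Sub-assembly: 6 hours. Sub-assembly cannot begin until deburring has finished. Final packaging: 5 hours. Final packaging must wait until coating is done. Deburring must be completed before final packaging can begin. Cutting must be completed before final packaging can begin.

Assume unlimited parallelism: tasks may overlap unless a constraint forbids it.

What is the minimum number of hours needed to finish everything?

31

Material receipt cannot begin until its own release at hour 1. It runs from hour 1 to 1 + 8 = hour 9.
Cutting waits on material receipt (finishes hour 9), so it starts at hour 9 and finishes at 9 + 2 = hour 11.
Deburring needs all of cutting (finishes hour 11); material receipt (finishes hour 9). That puts its earliest start at hour 11; it finishes at 11 + 7 = hour 18.
Sub-assembly cannot begin until deburring (finishes hour 18). It runs from hour 18 to 18 + 6 = hour 24.
For surface grinding: deburring (finishes hour 18, plus 1-hour gap → hour 19); cutting (finishes hour 11). Taking the maximum gives a start of hour 19, and it finishes at 19 + 3 = hour 22.
For coating: surface grinding (finishes hour 22); deburring (finishes hour 18); cutting (finishes hour 11, plus 3-hour gap → hour 14). Taking the maximum gives a start of hour 22, and it finishes at 22 + 4 = hour 26.
Final packaging cannot start until coating (finishes hour 26); deburring (finishes hour 18); cutting (finishes hour 11). The controlling bound is hour 26, so final packaging finishes at 26 + 5 = hour 31.
All tasks are finished once the last one completes. Finish times: Material receipt at 9, Cutting at 11, Deburring at 18, Surface grinding at 22, Coating at 26, Sub-assembly at 24, Final packaging at 31. The latest is hour 31.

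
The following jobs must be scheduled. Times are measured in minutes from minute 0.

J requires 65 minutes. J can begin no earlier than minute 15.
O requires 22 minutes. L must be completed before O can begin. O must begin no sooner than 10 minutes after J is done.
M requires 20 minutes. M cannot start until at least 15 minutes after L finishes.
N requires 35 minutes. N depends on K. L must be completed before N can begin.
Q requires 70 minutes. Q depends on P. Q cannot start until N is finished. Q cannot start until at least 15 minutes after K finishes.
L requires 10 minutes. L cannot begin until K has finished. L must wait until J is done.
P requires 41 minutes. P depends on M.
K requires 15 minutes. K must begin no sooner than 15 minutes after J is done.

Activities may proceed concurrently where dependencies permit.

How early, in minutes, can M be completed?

155

After its own release at minute 15, J can start at minute 15 and finishes at minute 80.
K cannot begin until J (finishes minute 80, plus 15-minute gap → minute 95). It runs from minute 95 to 95 + 15 = minute 110.
L cannot start until K (finishes minute 110); J (finishes minute 80). The controlling bound is minute 110, so L finishes at 110 + 10 = minute 120.
After L (finishes minute 120, plus 15-minute gap → minute 135), M can start at minute 135 and finishes at minute 155.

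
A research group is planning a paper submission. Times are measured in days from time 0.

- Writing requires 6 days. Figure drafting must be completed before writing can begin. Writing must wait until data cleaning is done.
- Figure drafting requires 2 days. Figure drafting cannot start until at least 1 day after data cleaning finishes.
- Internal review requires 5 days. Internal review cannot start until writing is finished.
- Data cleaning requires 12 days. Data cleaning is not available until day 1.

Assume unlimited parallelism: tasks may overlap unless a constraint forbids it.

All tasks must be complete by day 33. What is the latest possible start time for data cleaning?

7

To finish by day 33, internal review (duration 5) must start no later than day 28.
Since internal review (must start by day 28) depends on it, writing must finish by day 28. Backing off its 6-day duration gives a latest start of day 22.
Figure drafting must finish before writing (must start by day 22). With a 2-day duration, figure drafting must start by 22 − 2 = day 20.
Data cleaning feeds figure drafting (must start by day 20, minus 1-day gap → day 19); writing (must start by day 22). Taking the minimum, data cleaning must finish by day 19 and start by 19 − 12 = day 7.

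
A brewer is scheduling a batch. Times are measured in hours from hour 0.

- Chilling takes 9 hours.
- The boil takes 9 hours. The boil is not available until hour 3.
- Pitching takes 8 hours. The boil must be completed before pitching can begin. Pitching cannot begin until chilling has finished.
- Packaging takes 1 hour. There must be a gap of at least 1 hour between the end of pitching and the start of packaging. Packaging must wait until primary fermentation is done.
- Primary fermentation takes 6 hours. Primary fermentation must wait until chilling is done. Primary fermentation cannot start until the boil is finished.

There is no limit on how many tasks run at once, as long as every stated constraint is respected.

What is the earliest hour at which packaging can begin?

Chilling has no prerequisites, so it starts at hour 0 and finishes at hour 9.
The boil cannot begin until its own release at hour 3. It runs from hour 3 to 3 + 9 = hour 12.
For primary fermentation: chilling (finishes hour 9); the boil (finishes hour 12). Taking the maximum gives a start of hour 12, and it finishes at 12 + 6 = hour 18.
Pitching cannot start until the boil (finishes hour 12); chilling (finishes hour 9). The controlling bound is hour 12, so pitching finishes at 12 + 8 = hour 20.
Packaging waits on pitching (finishes hour 20, plus 1-hour gap → hour 21); primary fermentation (finishes hour 18). The latest of these is hour 21, which is the earliest packaging can start.

21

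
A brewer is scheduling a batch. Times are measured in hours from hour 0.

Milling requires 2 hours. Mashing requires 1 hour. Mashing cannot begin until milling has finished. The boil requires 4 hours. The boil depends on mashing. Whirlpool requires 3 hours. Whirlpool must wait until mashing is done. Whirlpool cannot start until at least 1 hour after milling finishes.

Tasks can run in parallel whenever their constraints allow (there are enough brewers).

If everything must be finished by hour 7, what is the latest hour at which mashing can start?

Nothing follows the boil; the deadline of hour 7 is its only limit. It must start by 7 − 4 = hour 3.
Whirlpool must finish by hour 7; it takes 3 hours, so it must start by 7 − 3 = hour 4.
For mashing: the boil (must start by hour 3); whirlpool (must start by hour 4). The most restrictive is hour 3; with a 1-hour duration, mashing must start by hour 2.

2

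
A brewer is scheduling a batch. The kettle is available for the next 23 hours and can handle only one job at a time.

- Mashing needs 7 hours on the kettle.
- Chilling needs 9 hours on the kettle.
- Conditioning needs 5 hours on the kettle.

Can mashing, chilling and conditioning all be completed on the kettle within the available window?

Running back to back, the jobs need 7 + 9 + 5 = 21 hours on the kettle.
Since 21 ≤ 23, they fit within the window.

Yes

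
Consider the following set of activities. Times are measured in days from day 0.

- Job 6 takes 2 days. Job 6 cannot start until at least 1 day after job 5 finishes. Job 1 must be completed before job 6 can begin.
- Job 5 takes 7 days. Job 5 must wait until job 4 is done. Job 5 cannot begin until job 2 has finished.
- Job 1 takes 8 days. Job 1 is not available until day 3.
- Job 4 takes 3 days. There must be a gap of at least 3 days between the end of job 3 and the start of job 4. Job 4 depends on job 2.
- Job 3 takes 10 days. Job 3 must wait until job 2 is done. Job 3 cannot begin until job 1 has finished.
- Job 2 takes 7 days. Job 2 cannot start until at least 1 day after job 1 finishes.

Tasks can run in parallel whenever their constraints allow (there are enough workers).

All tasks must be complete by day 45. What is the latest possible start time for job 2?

Job 6 has no dependents, so it just needs to finish by day 45. Starting by 45 − 2 = day 43 achieves that.
Job 5 feeds into job 6 (must start by day 43, minus 1-day gap → day 42); so job 5 must finish by day 42 and therefore start by day 35.
Job 4 must finish before job 5 (must start by day 35). With a 3-day duration, job 4 must start by 35 − 3 = day 32.
Job 3 must finish before job 4 (must start by day 32, minus 3-day gap → day 29). With a 10-day duration, job 3 must start by 29 − 10 = day 19.
Job 2 must finish in time for job 3 (must start by day 19); job 4 (must start by day 32); job 5 (must start by day 35). The tightest is day 19, so job 2 must start by 19 − 7 = day 12.

12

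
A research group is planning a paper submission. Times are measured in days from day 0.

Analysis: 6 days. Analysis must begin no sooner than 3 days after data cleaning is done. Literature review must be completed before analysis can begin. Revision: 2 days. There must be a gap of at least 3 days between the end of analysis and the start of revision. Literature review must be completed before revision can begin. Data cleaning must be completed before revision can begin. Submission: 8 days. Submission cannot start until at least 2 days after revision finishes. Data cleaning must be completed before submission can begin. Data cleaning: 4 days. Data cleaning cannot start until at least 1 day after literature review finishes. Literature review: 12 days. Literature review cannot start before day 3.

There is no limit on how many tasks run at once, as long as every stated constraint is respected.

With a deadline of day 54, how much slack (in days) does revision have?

10

Literature review cannot begin until its own release at day 3. It runs from day 3 to 3 + 12 = day 15.
Data cleaning cannot begin until literature review (finishes day 15, plus 1-day gap → day 16). It runs from day 16 to 16 + 4 = day 20.
For analysis: data cleaning (finishes day 20, plus 3-day gap → day 23); literature review (finishes day 15). Taking the maximum gives a start of day 23, and it finishes at 23 + 6 = day 29.
Revision needs all of analysis (finishes day 29, plus 3-day gap → day 32); literature review (finishes day 15); data cleaning (finishes day 20). That puts its earliest start at day 32; it finishes at 32 + 2 = day 34.

Working backward from the deadline:
To finish by day 54, submission (duration 8) must start no later than day 46.
Since submission (must start by day 46, minus 2-day gap → day 44) depends on it, revision must finish by day 44. Backing off its 2-day duration gives a latest start of day 42.
So revision can start as early as day 32 and as late as day 42, giving 42 − 32 = 10 days of slack.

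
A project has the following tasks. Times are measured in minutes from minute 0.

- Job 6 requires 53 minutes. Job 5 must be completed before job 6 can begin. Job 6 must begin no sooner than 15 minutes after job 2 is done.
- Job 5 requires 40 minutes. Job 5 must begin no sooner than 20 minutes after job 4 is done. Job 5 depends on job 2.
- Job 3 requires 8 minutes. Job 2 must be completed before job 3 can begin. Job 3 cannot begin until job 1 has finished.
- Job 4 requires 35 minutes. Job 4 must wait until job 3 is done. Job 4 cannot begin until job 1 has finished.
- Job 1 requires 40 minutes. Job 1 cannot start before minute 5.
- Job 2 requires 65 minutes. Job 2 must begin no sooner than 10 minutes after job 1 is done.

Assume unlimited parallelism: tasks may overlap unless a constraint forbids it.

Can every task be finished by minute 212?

No

Job 1 cannot begin until its own release at minute 5. It runs from minute 5 to 5 + 40 = minute 45.
After job 1 (finishes minute 45, plus 10-minute gap → minute 55), job 2 can start at minute 55 and finishes at minute 120.
For job 3: job 2 (finishes minute 120); job 1 (finishes minute 45). Taking the maximum gives a start of minute 120, and it finishes at 120 + 8 = minute 128.
Job 4 needs all of job 3 (finishes minute 128); job 1 (finishes minute 45). That puts its earliest start at minute 128; it finishes at 128 + 35 = minute 163.
Job 5 cannot start until job 4 (finishes minute 163, plus 20-minute gap → minute 183); job 2 (finishes minute 120). The controlling bound is minute 183, so job 5 finishes at 183 + 40 = minute 223.
For job 6: job 5 (finishes minute 223); job 2 (finishes minute 120, plus 15-minute gap → minute 135). Taking the maximum gives a start of minute 223, and it finishes at 223 + 53 = minute 276.
The earliest everything can be done is minute 276, which is after the deadline of 212, so it is not possible.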